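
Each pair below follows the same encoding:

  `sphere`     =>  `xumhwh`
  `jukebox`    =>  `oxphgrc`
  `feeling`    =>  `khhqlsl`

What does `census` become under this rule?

hhsxxx

Vowels shift forward by 3 and consonants shift forward by 5.
Applying it to census: c(cons)+5=h, e(vowel)+3=h, n(cons)+5=s, s(cons)+5=x, u(vowel)+3=x, s(cons)+5=x.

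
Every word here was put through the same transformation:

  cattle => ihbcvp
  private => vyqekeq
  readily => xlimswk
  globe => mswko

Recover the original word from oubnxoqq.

In cattle: c→i is +6, a→h is +7, t→b is +8, t→c is +9 — the shift increases by 1 each position. Each letter shifts forward by (position + 6), i.e. 6, 7, 8, … — the shift grows by one for each successive letter.
Decoding oubnxoqq: o−6=i, u−7=n, b−8=t, n−9=e, x−10=n, o−11=d, q−12=e, q−13=d.

intended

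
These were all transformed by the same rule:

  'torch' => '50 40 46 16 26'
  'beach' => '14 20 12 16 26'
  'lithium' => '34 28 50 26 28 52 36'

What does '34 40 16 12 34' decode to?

With a=1..z=26, the number is 2·pos + 10.
Undoing it on 34 40 16 12 34: 34→(34−10)÷2=12=l, 40→(40−10)÷2=15=o, 16→(16−10)÷2=3=c, 12→(12−10)÷2=1=a, 34→(34−10)÷2=12=l.

local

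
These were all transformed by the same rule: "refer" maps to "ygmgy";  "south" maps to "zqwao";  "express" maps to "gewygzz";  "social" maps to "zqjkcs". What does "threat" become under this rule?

The shift depends on letter class: consonant r→y is +7, but vowel e→g is +2. The rule splits by letter class: vowels +2, consonants +7.
On threat: t(cons)+7=a, h(cons)+7=o, r(cons)+7=y, e(vowel)+2=g, a(vowel)+2=c, t(cons)+7=a.

aoygca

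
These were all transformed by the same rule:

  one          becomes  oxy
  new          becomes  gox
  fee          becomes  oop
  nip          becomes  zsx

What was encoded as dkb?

The output letters match the input read backwards, each shifted +10: one reversed is eno. Two steps: reverse the string, then apply a Caesar shift of +10.
Undoing it on dkb: shift back: d−10=t, k−10=a, b−10=r → tar; then reverse → rat.

rat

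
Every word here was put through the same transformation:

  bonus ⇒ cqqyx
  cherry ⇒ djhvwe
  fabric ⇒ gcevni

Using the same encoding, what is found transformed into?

Each letter shifts forward by (position + 1), i.e. 1, 2, 3, … — the shift grows by one for each successive letter.
Applying it to found: f+1=g, o+2=q, u+3=x, n+4=r, d+5=i.

gqxri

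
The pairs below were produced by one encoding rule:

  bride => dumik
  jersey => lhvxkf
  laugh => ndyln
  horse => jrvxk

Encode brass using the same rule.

In bride: b→d is +2, r→u is +3, i→m is +4, d→i is +5 — the shift increases by 1 each position. Each letter shifts forward by (position + 2), i.e. 2, 3, 4, … — the shift grows by one for each successive letter.
For brass: b+2=d, r+3=u, a+4=e, s+5=x, s+6=y.

duexy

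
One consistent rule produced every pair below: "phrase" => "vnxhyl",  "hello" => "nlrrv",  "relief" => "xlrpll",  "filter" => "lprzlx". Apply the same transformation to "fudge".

lbjml

Two shifts are in play — +7 for a/e/i/o/u, +6 for every other letter.
For fudge: f(cons)+6=l, u(vowel)+7=b, d(cons)+6=j, g(cons)+6=m, e(vowel)+7=l.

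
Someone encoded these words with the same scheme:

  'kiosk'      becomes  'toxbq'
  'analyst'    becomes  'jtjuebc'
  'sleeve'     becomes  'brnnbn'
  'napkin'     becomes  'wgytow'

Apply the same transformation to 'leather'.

ukjcnna

Shifts by position in kiosk: pos 0: k→t (+9), pos 1: i→o (+6), pos 2: o→x (+9), pos 3: s→b (+9), pos 4: k→q (+6) — repeating every 3. It's a Vigenère-style cipher with numeric key [9,6,9]: position i shifts by key[i mod 3].
Applying it to leather: l+9=u, e+6=k, a+9=j, t+9=c, h+6=n, e+9=n, r+9=a.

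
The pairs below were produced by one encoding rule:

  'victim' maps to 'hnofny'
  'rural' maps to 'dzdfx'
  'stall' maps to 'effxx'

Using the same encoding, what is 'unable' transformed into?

zzfnxj

The shift depends on letter class: consonant v→h is +12, but vowel i→n is +5. Two shifts are in play — +5 for a/e/i/o/u, +12 for every other letter.
On unable: u(vowel)+5=z, n(cons)+12=z, a(vowel)+5=f, b(cons)+12=n, l(cons)+12=x, e(vowel)+5=j.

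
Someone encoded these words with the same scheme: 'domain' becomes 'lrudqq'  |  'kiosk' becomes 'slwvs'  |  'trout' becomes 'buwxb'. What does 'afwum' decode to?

Shifts by position in domain: pos 0: d→l (+8), pos 1: o→r (+3), pos 2: m→u (+8), pos 3: a→d (+3) — repeating every 2. The shifts repeat in a cycle of length 2: positions 0,1,… shift by +8, +3, then the pattern repeats.
Reversing it on afwum: a−8=s, f−3=c, w−8=o, u−3=r, m−8=e.

score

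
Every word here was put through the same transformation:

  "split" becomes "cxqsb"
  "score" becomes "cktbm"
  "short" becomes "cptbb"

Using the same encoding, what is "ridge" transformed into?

bqiqm

It's a Vigenère-style cipher with numeric key [10,8,5]: position i shifts by key[i mod 3].
On ridge: r+10=b, i+8=q, d+5=i, g+10=q, e+8=m.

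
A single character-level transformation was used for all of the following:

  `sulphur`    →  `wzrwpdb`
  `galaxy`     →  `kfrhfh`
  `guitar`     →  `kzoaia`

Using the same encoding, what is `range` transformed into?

In sulphur: s→w is +4, u→z is +5, l→r is +6, p→w is +7 — the shift increases by 1 each position. Letter i (0-indexed) is shifted by i+4, so successive shifts are 4, 5, 6, ….
On range: r+4=v, a+5=f, n+6=t, g+7=n, e+8=m.

vftnm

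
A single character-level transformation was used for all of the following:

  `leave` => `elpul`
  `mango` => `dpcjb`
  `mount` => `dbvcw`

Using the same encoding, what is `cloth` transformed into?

l(11)→e(4) and e(4)→l(11) fit y≡25x+15 (mod 26); the inverse of 25 mod 26 is 25. This is an affine cipher: with a=0,…,z=25, each position x becomes (25x+15) mod 26.
On cloth: c(2)→25·2+15≡13=n; l(11)→25·11+15≡4=e; o(14)→25·14+15≡1=b; t(19)→25·19+15≡22=w; h(7)→25·7+15≡8=i (all mod 26).

nebwi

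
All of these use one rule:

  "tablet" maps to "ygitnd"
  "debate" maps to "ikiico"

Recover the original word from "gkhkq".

beach

The shift increases by 1 at each position, starting from +5: 5, 6, 7, ….
Reversing it on gkhkq: g−5=b, k−6=e, h−7=a, k−8=c, q−9=h.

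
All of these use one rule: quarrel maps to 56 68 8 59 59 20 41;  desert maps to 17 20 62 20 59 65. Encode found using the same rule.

23 50 68 47 17

q(#17)→56 and u(#21)→68: differences scale by 3, so n = 3·pos + 5. Each letter becomes 3×(its alphabet position, a=1..z=26) + 5.
On found: f=6→23, o=15→50, u=21→68, n=14→47, d=4→17.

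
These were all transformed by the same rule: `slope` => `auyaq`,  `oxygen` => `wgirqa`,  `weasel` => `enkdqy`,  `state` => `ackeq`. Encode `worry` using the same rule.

exbck

In slope: s→a is +8, l→u is +9, o→y is +10, p→a is +11 — the shift increases by 1 each position. The shift increases by 1 at each position, starting from +8: 8, 9, 10, ….
Applying it to worry: w+8=e, o+9=x, r+10=b, r+11=c, y+12=k.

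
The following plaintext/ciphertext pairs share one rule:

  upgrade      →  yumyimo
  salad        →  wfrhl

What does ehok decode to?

acid

In upgrade: u→y is +4, p→u is +5, g→m is +6, r→y is +7 — the shift increases by 1 each position. Each letter shifts forward by (position + 4), i.e. 4, 5, 6, … — the shift grows by one for each successive letter.
Reversing it on ehok: e−4=a, h−5=c, o−6=i, k−7=d.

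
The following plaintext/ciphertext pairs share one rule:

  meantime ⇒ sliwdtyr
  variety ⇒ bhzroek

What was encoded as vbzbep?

pursue

In meantime: m→s is +6, e→l is +7, a→i is +8, n→w is +9 — the shift increases by 1 each position. Letter i (0-indexed) is shifted by i+6, so successive shifts are 6, 7, 8, ….
Reversing it on vbzbep: v−6=p, b−7=u, z−8=r, b−9=s, e−10=u, p−11=e.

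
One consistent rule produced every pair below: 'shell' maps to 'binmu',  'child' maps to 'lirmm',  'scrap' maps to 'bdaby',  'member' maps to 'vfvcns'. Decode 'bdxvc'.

scout

Shifts by position in shell: pos 0: s→b (+9), pos 1: h→i (+1), pos 2: e→n (+9), pos 3: l→m (+1) — repeating every 2. The shifts repeat in a cycle of length 2: positions 0,1,… shift by +9, +1, then the pattern repeats.
Reversing it on bdxvc: b−9=s, d−1=c, x−9=o, v−1=u, c−9=t.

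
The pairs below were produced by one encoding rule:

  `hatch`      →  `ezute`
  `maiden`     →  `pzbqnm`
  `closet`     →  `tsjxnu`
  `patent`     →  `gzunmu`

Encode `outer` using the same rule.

jruna

Treating letters as 0–25, the rule is x ↦ 23x + 25 (mod 26).
Applying it to outer: o(14)→23·14+25≡9=j; u(20)→23·20+25≡17=r; t(19)→23·19+25≡20=u; e(4)→23·4+25≡13=n; r(17)→23·17+25≡0=a (all mod 26).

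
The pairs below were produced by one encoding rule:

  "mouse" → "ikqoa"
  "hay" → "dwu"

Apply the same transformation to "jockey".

fkygau

Compare letters: m→i is +22, o→k is +22, u→q is +22 — a constant shift. It's a constant shift of +22 (ROT22).
On jockey: j+22=f, o+22=k, c+22=y, k+22=g, e+22=a, y+22=u.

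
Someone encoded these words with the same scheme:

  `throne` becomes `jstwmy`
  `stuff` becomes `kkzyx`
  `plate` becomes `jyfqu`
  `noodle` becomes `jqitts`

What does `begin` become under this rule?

The output letters match the input read backwards, each shifted +5: throne reversed is enorht. The word is reversed, then every letter is shifted forward by 5.
Applying it to begin: reverse → nigeb; then shift: n+5=s, i+5=n, g+5=l, e+5=j, b+5=g.

snljg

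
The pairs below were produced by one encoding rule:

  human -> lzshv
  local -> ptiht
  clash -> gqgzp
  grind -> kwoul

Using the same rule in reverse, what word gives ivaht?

Letter i (0-indexed) is shifted by i+4, so successive shifts are 4, 5, 6, ….
Reversing it on ivaht: i−4=e, v−5=q, a−6=u, h−7=a, t−8=l.

equal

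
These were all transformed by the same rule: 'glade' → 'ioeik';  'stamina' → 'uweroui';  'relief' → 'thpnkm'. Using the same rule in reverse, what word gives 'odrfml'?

manage

In glade: g→i is +2, l→o is +3, a→e is +4, d→i is +5 — the shift increases by 1 each position. Each letter shifts forward by (position + 2), i.e. 2, 3, 4, … — the shift grows by one for each successive letter.
Undoing it on odrfml: o−2=m, d−3=a, r−4=n, f−5=a, m−6=g, l−7=e.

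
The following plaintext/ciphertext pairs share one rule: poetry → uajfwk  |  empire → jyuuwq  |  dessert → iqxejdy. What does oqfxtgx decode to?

The shifts repeat in a cycle of length 2: positions 0,1,… shift by +5, +12, then the pattern repeats.
Undoing it on oqfxtgx: o−5=j, q−12=e, f−5=a, x−12=l, t−5=o, g−12=u, x−5=s.

jealous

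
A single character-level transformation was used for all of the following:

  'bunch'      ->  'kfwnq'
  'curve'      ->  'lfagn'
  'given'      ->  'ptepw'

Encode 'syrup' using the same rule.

Shifts by position in bunch: pos 0: b→k (+9), pos 1: u→f (+11), pos 2: n→w (+9), pos 3: c→n (+11) — repeating every 2. It's a Vigenère-style cipher with numeric key [9,11]: position i shifts by key[i mod 2].
On syrup: s+9=b, y+11=j, r+9=a, u+11=f, p+9=y.

bjafy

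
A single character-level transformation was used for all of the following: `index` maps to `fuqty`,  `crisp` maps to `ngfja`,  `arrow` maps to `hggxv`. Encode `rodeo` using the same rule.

i(8)→f(5) and n(13)→u(20) fit y≡3x+7 (mod 26); the inverse of 3 mod 26 is 9. This is an affine cipher: with a=0,…,z=25, each position x becomes (3x+7) mod 26.
Applying it to rodeo: r(17)→3·17+7≡6=g; o(14)→3·14+7≡23=x; d(3)→3·3+7≡16=q; e(4)→3·4+7≡19=t; o(14)→3·14+7≡23=x (all mod 26).

gxqtx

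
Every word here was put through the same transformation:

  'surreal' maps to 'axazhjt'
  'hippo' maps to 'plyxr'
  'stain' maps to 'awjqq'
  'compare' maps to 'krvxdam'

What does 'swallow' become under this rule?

Shifts by position in surreal: pos 0: s→a (+8), pos 1: u→x (+3), pos 2: r→a (+9), pos 3: r→z (+8), pos 4: e→h (+3), pos 5: a→j (+9) — repeating every 3. It's a Vigenère-style cipher with numeric key [8,3,9]: position i shifts by key[i mod 3].
Applying it to swallow: s+8=a, w+3=z, a+9=j, l+8=t, l+3=o, o+9=x, w+8=e.

azjtoxe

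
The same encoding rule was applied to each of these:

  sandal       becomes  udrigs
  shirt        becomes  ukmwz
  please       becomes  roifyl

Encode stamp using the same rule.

uwerv

Each letter shifts forward by (position + 2), i.e. 2, 3, 4, … — the shift grows by one for each successive letter.
Applying it to stamp: s+2=u, t+3=w, a+4=e, m+5=r, p+6=v.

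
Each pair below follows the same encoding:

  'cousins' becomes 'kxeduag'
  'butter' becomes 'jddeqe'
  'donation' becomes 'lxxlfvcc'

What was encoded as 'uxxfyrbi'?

monument

In cousins: c→k is +8, o→x is +9, u→e is +10, s→d is +11 — the shift increases by 1 each position. Letter i (0-indexed) is shifted by i+8, so successive shifts are 8, 9, 10, ….
Decoding uxxfyrbi: u−8=m, x−9=o, x−10=n, f−11=u, y−12=m, r−13=e, b−14=n, i−15=t.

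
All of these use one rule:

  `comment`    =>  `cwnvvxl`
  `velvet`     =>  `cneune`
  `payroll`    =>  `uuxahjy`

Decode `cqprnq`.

height

The output letters match the input read backwards, each shifted +9: comment reversed is tnemmoc. The word is reversed, then every letter is shifted forward by 9.
Decoding cqprnq: shift back: c−9=t, q−9=h, p−9=g, r−9=i, n−9=e, q−9=h → thgieh; then reverse → height.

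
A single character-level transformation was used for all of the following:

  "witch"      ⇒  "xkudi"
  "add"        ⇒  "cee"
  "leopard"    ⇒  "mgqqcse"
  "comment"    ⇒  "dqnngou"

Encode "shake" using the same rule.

Vowels shift forward by 2 and consonants shift forward by 1.
On shake: s(cons)+1=t, h(cons)+1=i, a(vowel)+2=c, k(cons)+1=l, e(vowel)+2=g.

ticlg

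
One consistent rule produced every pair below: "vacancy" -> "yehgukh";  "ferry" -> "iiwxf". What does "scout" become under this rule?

The shift increases by 1 at each position, starting from +3: 3, 4, 5, ….
For scout: s+3=v, c+4=g, o+5=t, u+6=a, t+7=a.

vgtaa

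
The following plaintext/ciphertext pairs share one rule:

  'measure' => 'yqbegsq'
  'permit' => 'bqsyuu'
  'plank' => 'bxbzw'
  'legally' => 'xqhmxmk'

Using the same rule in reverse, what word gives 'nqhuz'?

begin

Shifts by position in measure: pos 0: m→y (+12), pos 1: e→q (+12), pos 2: a→b (+1), pos 3: s→e (+12), pos 4: u→g (+12), pos 5: r→s (+1) — repeating every 3. The shifts repeat in a cycle of length 3: positions 0,1,… shift by +12, +12, +1, then the pattern repeats.
Undoing it on nqhuz: n−12=b, q−12=e, h−1=g, u−12=i, z−12=n.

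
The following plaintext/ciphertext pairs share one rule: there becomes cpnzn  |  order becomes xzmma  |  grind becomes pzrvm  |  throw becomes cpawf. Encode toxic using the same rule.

Shifts by position in there: pos 0: t→c (+9), pos 1: h→p (+8), pos 2: e→n (+9), pos 3: r→z (+8) — repeating every 2. A repeating key of period 2 is used — shifts +9, +8 over and over.
Applying it to toxic: t+9=c, o+8=w, x+9=g, i+8=q, c+9=l.

cwgql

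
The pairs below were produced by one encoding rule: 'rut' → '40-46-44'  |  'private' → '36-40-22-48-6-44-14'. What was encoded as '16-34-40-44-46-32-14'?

fortune

r(#18)→40 and u(#21)→46: differences scale by 2, so n = 2·pos + 4. Each letter becomes 2×(its alphabet position, a=1..z=26) + 4.
Undoing it on 16-34-40-44-46-32-14: 16→(16−4)÷2=6=f, 34→(34−4)÷2=15=o, 40→(40−4)÷2=18=r, 44→(44−4)÷2=20=t, 46→(46−4)÷2=21=u, 32→(32−4)÷2=14=n, 14→(14−4)÷2=5=e.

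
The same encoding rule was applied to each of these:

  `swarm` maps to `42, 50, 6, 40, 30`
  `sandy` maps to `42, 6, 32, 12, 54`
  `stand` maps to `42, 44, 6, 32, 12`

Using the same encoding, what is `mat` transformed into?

s(#19)→42 and w(#23)→50: differences scale by 2, so n = 2·pos + 4. The formula is n = 2×(alphabet index, a=1) + 4.
Applying it to mat: m=13→30, a=1→6, t=20→44.

30, 6, 44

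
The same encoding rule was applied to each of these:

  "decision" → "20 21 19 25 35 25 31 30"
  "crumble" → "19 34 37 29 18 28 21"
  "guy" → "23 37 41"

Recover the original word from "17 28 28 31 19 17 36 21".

allocate

Letters become their 1-based position plus 16 (so a→17, b→18, …).
Reversing it on 17 28 28 31 19 17 36 21: 17→(17−16)÷1=1=a, 28→(28−16)÷1=12=l, 28→(28−16)÷1=12=l, 31→(31−16)÷1=15=o, 19→(19−16)÷1=3=c, 17→(17−16)÷1=1=a, 36→(36−16)÷1=20=t, 21→(21−16)÷1=5=e.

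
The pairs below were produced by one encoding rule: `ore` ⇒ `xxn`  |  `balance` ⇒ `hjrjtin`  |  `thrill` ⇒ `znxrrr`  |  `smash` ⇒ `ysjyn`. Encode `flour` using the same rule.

The shift depends on letter class: consonant r→x is +6, but vowel o→x is +9. Two shifts are in play — +9 for a/e/i/o/u, +6 for every other letter.
For flour: f(cons)+6=l, l(cons)+6=r, o(vowel)+9=x, u(vowel)+9=d, r(cons)+6=x.

lrxdx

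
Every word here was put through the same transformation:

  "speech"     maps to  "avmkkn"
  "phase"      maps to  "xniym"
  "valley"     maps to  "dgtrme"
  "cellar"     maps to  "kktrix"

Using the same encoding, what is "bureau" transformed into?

A repeating key of period 2 is used — shifts +8, +6 over and over.
On bureau: b+8=j, u+6=a, r+8=z, e+6=k, a+8=i, u+6=a.

jazkia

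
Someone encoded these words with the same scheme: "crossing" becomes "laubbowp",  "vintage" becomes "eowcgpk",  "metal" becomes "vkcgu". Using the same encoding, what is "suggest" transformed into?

The rule splits by letter class: vowels +6, consonants +9.
On suggest: s(cons)+9=b, u(vowel)+6=a, g(cons)+9=p, g(cons)+9=p, e(vowel)+6=k, s(cons)+9=b, t(cons)+9=c.

bappkbc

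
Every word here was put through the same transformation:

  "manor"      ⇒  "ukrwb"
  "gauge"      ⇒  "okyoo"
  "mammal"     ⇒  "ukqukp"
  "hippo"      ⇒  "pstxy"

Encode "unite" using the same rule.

Shifts by position in manor: pos 0: m→u (+8), pos 1: a→k (+10), pos 2: n→r (+4), pos 3: o→w (+8), pos 4: r→b (+10) — repeating every 3. A repeating key of period 3 is used — shifts +8, +10, +4 over and over.
On unite: u+8=c, n+10=x, i+4=m, t+8=b, e+10=o.

cxmbo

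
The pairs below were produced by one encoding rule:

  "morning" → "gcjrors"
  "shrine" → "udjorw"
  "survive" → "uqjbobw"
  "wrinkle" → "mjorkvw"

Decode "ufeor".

stain

Treating letters as 0–25, the rule is x ↦ 11x + 4 (mod 26).
Reversing it on ufeor: u(20)→19·(20−4)≡18=s; f(5)→19·(5−4)≡19=t; e(4)→19·(4−4)≡0=a; o(14)→19·(14−4)≡8=i; r(17)→19·(17−4)≡13=n (all mod 26).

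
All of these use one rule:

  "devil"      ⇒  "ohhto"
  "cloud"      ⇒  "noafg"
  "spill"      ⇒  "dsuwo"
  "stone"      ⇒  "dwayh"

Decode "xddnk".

The shifts repeat in a cycle of length 3: positions 0,1,… shift by +11, +3, +12, then the pattern repeats.
Decoding xddnk: x−11=m, d−3=a, d−12=r, n−11=c, k−3=h.

march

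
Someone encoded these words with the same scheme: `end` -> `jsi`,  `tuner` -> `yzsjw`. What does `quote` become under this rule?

Each letter is shifted forward by 5 in the alphabet (a Caesar shift of +5).
Applying it to quote: q+5=v, u+5=z, o+5=t, t+5=y, e+5=j.

vztyj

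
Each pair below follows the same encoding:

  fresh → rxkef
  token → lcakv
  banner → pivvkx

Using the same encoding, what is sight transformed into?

f(5)→r(17) and r(17)→x(23) fit y≡7x+8 (mod 26); the inverse of 7 mod 26 is 15. Treating letters as 0–25, the rule is x ↦ 7x + 8 (mod 26).
For sight: s(18)→7·18+8≡4=e; i(8)→7·8+8≡12=m; g(6)→7·6+8≡24=y; h(7)→7·7+8≡5=f; t(19)→7·19+8≡11=l (all mod 26).

emyfl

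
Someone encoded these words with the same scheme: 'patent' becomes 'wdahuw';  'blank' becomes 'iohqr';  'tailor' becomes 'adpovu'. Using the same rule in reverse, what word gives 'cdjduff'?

vacancy

Shifts by position in patent: pos 0: p→w (+7), pos 1: a→d (+3), pos 2: t→a (+7), pos 3: e→h (+3) — repeating every 2. It's a Vigenère-style cipher with numeric key [7,3]: position i shifts by key[i mod 2].
Reversing it on cdjduff: c−7=v, d−3=a, j−7=c, d−3=a, u−7=n, f−3=c, f−7=y.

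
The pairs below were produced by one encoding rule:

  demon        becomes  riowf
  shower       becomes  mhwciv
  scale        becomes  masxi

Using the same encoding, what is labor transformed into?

xsjwv

d(3)→r(17) and e(4)→i(8) fit y≡17x+18 (mod 26); the inverse of 17 mod 26 is 23. Treating letters as 0–25, the rule is x ↦ 17x + 18 (mod 26).
For labor: l(11)→17·11+18≡23=x; a(0)→17·0+18≡18=s; b(1)→17·1+18≡9=j; o(14)→17·14+18≡22=w; r(17)→17·17+18≡21=v (all mod 26).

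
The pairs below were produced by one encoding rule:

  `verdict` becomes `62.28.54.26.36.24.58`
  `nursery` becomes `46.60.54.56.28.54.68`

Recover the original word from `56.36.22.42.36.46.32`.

The formula is n = 2×(alphabet index, a=1) + 18.
Undoing it on 56.36.22.42.36.46.32: 56→(56−18)÷2=19=s, 36→(36−18)÷2=9=i, 22→(22−18)÷2=2=b, 42→(42−18)÷2=12=l, 36→(36−18)÷2=9=i, 46→(46−18)÷2=14=n, 32→(32−18)÷2=7=g.

sibling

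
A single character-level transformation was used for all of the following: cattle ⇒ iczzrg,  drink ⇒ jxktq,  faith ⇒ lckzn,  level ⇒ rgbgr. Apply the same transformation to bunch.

Vowels shift forward by 2 and consonants shift forward by 6.
Applying it to bunch: b(cons)+6=h, u(vowel)+2=w, n(cons)+6=t, c(cons)+6=i, h(cons)+6=n.

hwtin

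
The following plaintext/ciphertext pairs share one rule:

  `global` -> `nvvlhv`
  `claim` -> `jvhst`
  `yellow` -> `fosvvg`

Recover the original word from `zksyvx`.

saloon

Shifts by position in global: pos 0: g→n (+7), pos 1: l→v (+10), pos 2: o→v (+7), pos 3: b→l (+10) — repeating every 2. The shifts repeat in a cycle of length 2: positions 0,1,… shift by +7, +10, then the pattern repeats.
Decoding zksyvx: z−7=s, k−10=a, s−7=l, y−10=o, v−7=o, x−10=n.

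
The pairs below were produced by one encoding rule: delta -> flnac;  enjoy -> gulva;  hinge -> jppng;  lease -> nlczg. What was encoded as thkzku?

Shifts by position in delta: pos 0: d→f (+2), pos 1: e→l (+7), pos 2: l→n (+2), pos 3: t→a (+7) — repeating every 2. A repeating key of period 2 is used — shifts +2, +7 over and over.
Reversing it on thkzku: t−2=r, h−7=a, k−2=i, z−7=s, k−2=i, u−7=n.

raisin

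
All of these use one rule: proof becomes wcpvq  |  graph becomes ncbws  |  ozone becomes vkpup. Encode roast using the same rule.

yzbze

Shifts by position in proof: pos 0: p→w (+7), pos 1: r→c (+11), pos 2: o→p (+1), pos 3: o→v (+7), pos 4: f→q (+11) — repeating every 3. A repeating key of period 3 is used — shifts +7, +11, +1 over and over.
For roast: r+7=y, o+11=z, a+1=b, s+7=z, t+11=e.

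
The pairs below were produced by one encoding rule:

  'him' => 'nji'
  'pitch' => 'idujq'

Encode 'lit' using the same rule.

The output letters match the input read backwards, each shifted +1: him reversed is mih. The word is reversed, then every letter is shifted forward by 1.
For lit: reverse → til; then shift: t+1=u, i+1=j, l+1=m.

ujm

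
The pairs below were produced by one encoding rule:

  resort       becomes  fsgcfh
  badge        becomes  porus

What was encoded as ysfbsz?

Every letter moves 14 places later in the alphabet, wrapping around z→a.
Reversing it on ysfbsz: y−14=k, s−14=e, f−14=r, b−14=n, s−14=e, z−14=l.

kernel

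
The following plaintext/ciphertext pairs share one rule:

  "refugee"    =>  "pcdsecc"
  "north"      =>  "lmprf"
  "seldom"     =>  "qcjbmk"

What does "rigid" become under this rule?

It's a constant shift of +24 (ROT24).
For rigid: r+24=p, i+24=g, g+24=e, i+24=g, d+24=b.

pgegb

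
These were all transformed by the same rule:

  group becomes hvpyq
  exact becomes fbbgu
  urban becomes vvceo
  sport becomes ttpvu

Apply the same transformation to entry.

The shifts repeat in a cycle of length 2: positions 0,1,… shift by +1, +4, then the pattern repeats.
Applying it to entry: e+1=f, n+4=r, t+1=u, r+4=v, y+1=z.

fruvz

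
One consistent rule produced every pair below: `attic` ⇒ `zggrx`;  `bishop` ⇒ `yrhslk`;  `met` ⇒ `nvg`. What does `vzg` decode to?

eat

Letters are reflected about the middle of the alphabet (position → 25−position): Atbash.
Undoing it on vzg: v↔e, z↔a, g↔t.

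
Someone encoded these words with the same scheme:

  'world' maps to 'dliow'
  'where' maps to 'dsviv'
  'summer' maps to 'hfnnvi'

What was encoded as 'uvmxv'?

fence

Each pair mirrors across the alphabet (w↔d, o↔l, r↔i): positions sum to 25. Letters are reflected about the middle of the alphabet (position → 25−position): Atbash.
Decoding uvmxv: u↔f, v↔e, m↔n, x↔c, v↔e.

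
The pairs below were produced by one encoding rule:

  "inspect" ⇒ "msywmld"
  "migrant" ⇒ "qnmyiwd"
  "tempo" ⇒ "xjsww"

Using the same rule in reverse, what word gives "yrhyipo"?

In inspect: i→m is +4, n→s is +5, s→y is +6, p→w is +7 — the shift increases by 1 each position. Letter i (0-indexed) is shifted by i+4, so successive shifts are 4, 5, 6, ….
Reversing it on yrhyipo: y−4=u, r−5=m, h−6=b, y−7=r, i−8=a, p−9=g, o−10=e.

umbrage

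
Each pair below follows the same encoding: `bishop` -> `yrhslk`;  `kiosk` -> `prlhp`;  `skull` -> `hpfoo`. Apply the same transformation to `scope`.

hxlkv

b(1)→y(24) and i(8)→r(17) fit y≡25x+25 (mod 26); the inverse of 25 mod 26 is 25. Each letter's alphabet position (a=0..z=25) is mapped through 25·x+25 mod 26 — an affine cipher.
Applying it to scope: s(18)→25·18+25≡7=h; c(2)→25·2+25≡23=x; o(14)→25·14+25≡11=l; p(15)→25·15+25≡10=k; e(4)→25·4+25≡21=v (all mod 26).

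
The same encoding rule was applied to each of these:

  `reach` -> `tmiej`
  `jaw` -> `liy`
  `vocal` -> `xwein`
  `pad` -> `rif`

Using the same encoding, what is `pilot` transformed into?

The shift depends on letter class: consonant r→t is +2, but vowel e→m is +8. Vowels shift forward by 8 and consonants shift forward by 2.
On pilot: p(cons)+2=r, i(vowel)+8=q, l(cons)+2=n, o(vowel)+8=w, t(cons)+2=v.

rqnwv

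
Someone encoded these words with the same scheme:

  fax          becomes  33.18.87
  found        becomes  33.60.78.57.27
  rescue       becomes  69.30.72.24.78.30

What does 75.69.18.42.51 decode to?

f(#6)→33 and a(#1)→18: differences scale by 3, so n = 3·pos + 15. The formula is n = 3×(alphabet index, a=1) + 15.
Undoing it on 75.69.18.42.51: 75→(75−15)÷3=20=t, 69→(69−15)÷3=18=r, 18→(18−15)÷3=1=a, 42→(42−15)÷3=9=i, 51→(51−15)÷3=12=l.

trail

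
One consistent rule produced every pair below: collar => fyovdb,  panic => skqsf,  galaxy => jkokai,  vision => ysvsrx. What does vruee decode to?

shrub

Shifts by position in collar: pos 0: c→f (+3), pos 1: o→y (+10), pos 2: l→o (+3), pos 3: l→v (+10) — repeating every 2. A repeating key of period 2 is used — shifts +3, +10 over and over.
Reversing it on vruee: v−3=s, r−10=h, u−3=r, e−10=u, e−3=b.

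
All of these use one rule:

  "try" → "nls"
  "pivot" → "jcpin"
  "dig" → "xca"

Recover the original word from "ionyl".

outer

Compare letters: t→n is +20, r→l is +20, y→s is +20 — a constant shift. This is a Caesar cipher with shift 20.
Reversing it on ionyl: i−20=o, o−20=u, n−20=t, y−20=e, l−20=r.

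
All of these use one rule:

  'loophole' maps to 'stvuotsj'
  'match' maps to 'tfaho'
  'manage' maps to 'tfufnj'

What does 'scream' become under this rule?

Shifts by position in loophole: pos 0: l→s (+7), pos 1: o→t (+5), pos 2: o→v (+7), pos 3: p→u (+5) — repeating every 2. A repeating key of period 2 is used — shifts +7, +5 over and over.
Applying it to scream: s+7=z, c+5=h, r+7=y, e+5=j, a+7=h, m+5=r.

zhyjhr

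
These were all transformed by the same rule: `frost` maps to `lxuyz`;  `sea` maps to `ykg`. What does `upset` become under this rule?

avykz

Every letter moves 6 places later in the alphabet, wrapping around z→a.
For upset: u+6=a, p+6=v, s+6=y, e+6=k, t+6=z.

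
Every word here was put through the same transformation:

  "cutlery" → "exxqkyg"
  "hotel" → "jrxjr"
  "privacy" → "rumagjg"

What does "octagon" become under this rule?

In cutlery: c→e is +2, u→x is +3, t→x is +4, l→q is +5 — the shift increases by 1 each position. The shift increases by 1 at each position, starting from +2: 2, 3, 4, ….
For octagon: o+2=q, c+3=f, t+4=x, a+5=f, g+6=m, o+7=v, n+8=v.

qfxfmvv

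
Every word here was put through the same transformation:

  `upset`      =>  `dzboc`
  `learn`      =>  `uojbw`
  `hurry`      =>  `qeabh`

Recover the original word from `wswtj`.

Shifts by position in upset: pos 0: u→d (+9), pos 1: p→z (+10), pos 2: s→b (+9), pos 3: e→o (+10) — repeating every 2. It's a Vigenère-style cipher with numeric key [9,10]: position i shifts by key[i mod 2].
Decoding wswtj: w−9=n, s−10=i, w−9=n, t−10=j, j−9=a.

ninja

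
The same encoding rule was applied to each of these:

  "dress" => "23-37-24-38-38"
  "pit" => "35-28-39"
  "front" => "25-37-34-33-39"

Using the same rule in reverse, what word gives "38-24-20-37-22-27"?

d is letter #4 and maps to 23: an offset of 19. Each letter is replaced by its alphabet position (a=1..z=26) + 19.
Undoing it on 38-24-20-37-22-27: 38→(38−19)÷1=19=s, 24→(24−19)÷1=5=e, 20→(20−19)÷1=1=a, 37→(37−19)÷1=18=r, 22→(22−19)÷1=3=c, 27→(27−19)÷1=8=h.

search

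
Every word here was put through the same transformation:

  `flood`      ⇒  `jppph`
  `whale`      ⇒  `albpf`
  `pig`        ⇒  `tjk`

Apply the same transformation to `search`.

wfbvgl

The shift depends on letter class: consonant f→j is +4, but vowel o→p is +1. Vowels shift forward by 1 and consonants shift forward by 4.
For search: s(cons)+4=w, e(vowel)+1=f, a(vowel)+1=b, r(cons)+4=v, c(cons)+4=g, h(cons)+4=l.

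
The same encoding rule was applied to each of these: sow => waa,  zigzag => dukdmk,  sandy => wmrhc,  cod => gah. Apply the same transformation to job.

The shift depends on letter class: consonant s→w is +4, but vowel o→a is +12. Two shifts are in play — +12 for a/e/i/o/u, +4 for every other letter.
On job: j(cons)+4=n, o(vowel)+12=a, b(cons)+4=f.

naf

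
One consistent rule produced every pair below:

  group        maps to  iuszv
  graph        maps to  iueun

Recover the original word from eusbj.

crowd

The shift increases by 1 at each position, starting from +2: 2, 3, 4, ….
Reversing it on eusbj: e−2=c, u−3=r, s−4=o, b−5=w, j−6=d.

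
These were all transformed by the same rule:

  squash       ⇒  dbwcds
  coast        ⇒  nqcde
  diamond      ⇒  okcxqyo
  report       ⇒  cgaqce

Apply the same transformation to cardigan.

nccokrcy

The shift depends on letter class: consonant s→d is +11, but vowel u→w is +2. The rule splits by letter class: vowels +2, consonants +11.
Applying it to cardigan: c(cons)+11=n, a(vowel)+2=c, r(cons)+11=c, d(cons)+11=o, i(vowel)+2=k, g(cons)+11=r, a(vowel)+2=c, n(cons)+11=y.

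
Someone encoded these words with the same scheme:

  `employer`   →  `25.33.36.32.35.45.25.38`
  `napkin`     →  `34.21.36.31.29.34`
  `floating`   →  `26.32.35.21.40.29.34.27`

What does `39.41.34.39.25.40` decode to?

e is letter #5 and maps to 25: an offset of 20. Each letter is replaced by its alphabet position (a=1..z=26) + 20.
Decoding 39.41.34.39.25.40: 39→(39−20)÷1=19=s, 41→(41−20)÷1=21=u, 34→(34−20)÷1=14=n, 39→(39−20)÷1=19=s, 25→(25−20)÷1=5=e, 40→(40−20)÷1=20=t.

sunset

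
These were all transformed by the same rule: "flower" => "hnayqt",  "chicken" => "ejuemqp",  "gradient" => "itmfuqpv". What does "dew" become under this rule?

fqy

Vowels shift forward by 12 and consonants shift forward by 2.
For dew: d(cons)+2=f, e(vowel)+12=q, w(cons)+2=y.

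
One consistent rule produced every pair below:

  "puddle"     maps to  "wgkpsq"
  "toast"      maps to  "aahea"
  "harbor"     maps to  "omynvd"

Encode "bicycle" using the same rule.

Shifts by position in puddle: pos 0: p→w (+7), pos 1: u→g (+12), pos 2: d→k (+7), pos 3: d→p (+12) — repeating every 2. It's a Vigenère-style cipher with numeric key [7,12]: position i shifts by key[i mod 2].
For bicycle: b+7=i, i+12=u, c+7=j, y+12=k, c+7=j, l+12=x, e+7=l.

iujkjxl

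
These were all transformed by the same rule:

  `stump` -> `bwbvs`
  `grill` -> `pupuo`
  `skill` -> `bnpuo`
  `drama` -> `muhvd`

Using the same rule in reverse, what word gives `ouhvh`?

frame

Shifts by position in stump: pos 0: s→b (+9), pos 1: t→w (+3), pos 2: u→b (+7), pos 3: m→v (+9), pos 4: p→s (+3) — repeating every 3. It's a Vigenère-style cipher with numeric key [9,3,7]: position i shifts by key[i mod 3].
Undoing it on ouhvh: o−9=f, u−3=r, h−7=a, v−9=m, h−3=e.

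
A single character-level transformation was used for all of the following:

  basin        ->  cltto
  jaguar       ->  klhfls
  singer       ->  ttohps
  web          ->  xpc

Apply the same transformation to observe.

zctpswp

The shift depends on letter class: consonant b→c is +1, but vowel a→l is +11. Vowels shift forward by 11 and consonants shift forward by 1.
On observe: o(vowel)+11=z, b(cons)+1=c, s(cons)+1=t, e(vowel)+11=p, r(cons)+1=s, v(cons)+1=w, e(vowel)+11=p.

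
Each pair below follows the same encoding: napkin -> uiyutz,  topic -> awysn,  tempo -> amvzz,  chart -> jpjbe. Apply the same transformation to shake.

The shift increases by 1 at each position, starting from +7: 7, 8, 9, ….
Applying it to shake: s+7=z, h+8=p, a+9=j, k+10=u, e+11=p.

zpjup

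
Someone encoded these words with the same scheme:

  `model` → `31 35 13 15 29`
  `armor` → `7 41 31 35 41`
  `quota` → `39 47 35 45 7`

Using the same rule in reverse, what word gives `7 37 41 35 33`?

With a=1..z=26, the number is 2·pos + 5.
Decoding 7 37 41 35 33: 7→(7−5)÷2=1=a, 37→(37−5)÷2=16=p, 41→(41−5)÷2=18=r, 35→(35−5)÷2=15=o, 33→(33−5)÷2=14=n.

apron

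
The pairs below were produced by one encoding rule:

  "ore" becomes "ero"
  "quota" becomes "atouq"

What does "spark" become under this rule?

The word is simply reversed.
On spark: reverse → kraps.

kraps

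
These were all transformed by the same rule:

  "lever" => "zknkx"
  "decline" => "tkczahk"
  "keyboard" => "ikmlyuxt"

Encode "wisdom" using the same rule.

l(11)→z(25) and e(4)→k(10) fit y≡17x+20 (mod 26); the inverse of 17 mod 26 is 23. This is an affine cipher: with a=0,…,z=25, each position x becomes (17x+20) mod 26.
Applying it to wisdom: w(22)→17·22+20≡4=e; i(8)→17·8+20≡0=a; s(18)→17·18+20≡14=o; d(3)→17·3+20≡19=t; o(14)→17·14+20≡24=y; m(12)→17·12+20≡16=q (all mod 26).

eaotyq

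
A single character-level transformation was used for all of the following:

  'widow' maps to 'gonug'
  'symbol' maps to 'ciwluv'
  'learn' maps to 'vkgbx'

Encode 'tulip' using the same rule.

davoz

The shift depends on letter class: consonant w→g is +10, but vowel i→o is +6. Vowels shift forward by 6 and consonants shift forward by 10.
Applying it to tulip: t(cons)+10=d, u(vowel)+6=a, l(cons)+10=v, i(vowel)+6=o, p(cons)+10=z.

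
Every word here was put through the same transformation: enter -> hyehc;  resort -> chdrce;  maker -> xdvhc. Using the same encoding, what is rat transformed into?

cde

The shift depends on letter class: consonant n→y is +11, but vowel e→h is +3. Two shifts are in play — +3 for a/e/i/o/u, +11 for every other letter.
Applying it to rat: r(cons)+11=c, a(vowel)+3=d, t(cons)+11=e.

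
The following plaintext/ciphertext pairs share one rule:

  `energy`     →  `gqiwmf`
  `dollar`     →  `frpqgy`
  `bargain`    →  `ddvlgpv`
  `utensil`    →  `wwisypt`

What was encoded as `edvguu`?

In energy: e→g is +2, n→q is +3, e→i is +4, r→w is +5 — the shift increases by 1 each position. Letter i (0-indexed) is shifted by i+2, so successive shifts are 2, 3, 4, ….
Undoing it on edvguu: e−2=c, d−3=a, v−4=r, g−5=b, u−6=o, u−7=n.

carbon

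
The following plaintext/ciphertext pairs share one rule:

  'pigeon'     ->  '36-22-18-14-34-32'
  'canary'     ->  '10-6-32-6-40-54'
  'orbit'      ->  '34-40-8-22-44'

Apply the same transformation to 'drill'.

p(#16)→36 and i(#9)→22: differences scale by 2, so n = 2·pos + 4. With a=1..z=26, the number is 2·pos + 4.
On drill: d=4→12, r=18→40, i=9→22, l=12→28, l=12→28.

12-40-22-28-28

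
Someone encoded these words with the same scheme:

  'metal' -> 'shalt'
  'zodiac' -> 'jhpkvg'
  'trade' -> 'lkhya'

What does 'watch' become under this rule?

ojahd

The output letters match the input read backwards, each shifted +7: metal reversed is latem. Two steps: reverse the string, then apply a Caesar shift of +7.
On watch: reverse → hctaw; then shift: h+7=o, c+7=j, t+7=a, a+7=h, w+7=d.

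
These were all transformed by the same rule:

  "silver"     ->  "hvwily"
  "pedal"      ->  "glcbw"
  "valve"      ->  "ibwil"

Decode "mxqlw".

hotel

s(18)→h(7) and i(8)→v(21) fit y≡9x+1 (mod 26); the inverse of 9 mod 26 is 3. Each letter's alphabet position (a=0..z=25) is mapped through 9·x+1 mod 26 — an affine cipher.
Decoding mxqlw: m(12)→3·(12−1)≡7=h; x(23)→3·(23−1)≡14=o; q(16)→3·(16−1)≡19=t; l(11)→3·(11−1)≡4=e; w(22)→3·(22−1)≡11=l (all mod 26).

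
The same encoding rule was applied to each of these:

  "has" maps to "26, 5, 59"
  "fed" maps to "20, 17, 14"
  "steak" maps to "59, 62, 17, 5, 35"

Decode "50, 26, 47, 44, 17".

phone

With a=1..z=26, the number is 3·pos + 2.
Undoing it on 50, 26, 47, 44, 17: 50→(50−2)÷3=16=p, 26→(26−2)÷3=8=h, 47→(47−2)÷3=15=o, 44→(44−2)÷3=14=n, 17→(17−2)÷3=5=e.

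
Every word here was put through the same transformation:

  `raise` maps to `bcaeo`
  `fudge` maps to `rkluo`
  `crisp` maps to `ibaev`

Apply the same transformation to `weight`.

qoauxh

r(17)→b(1) and a(0)→c(2) fit y≡3x+2 (mod 26); the inverse of 3 mod 26 is 9. Each letter's alphabet position (a=0..z=25) is mapped through 3·x+2 mod 26 — an affine cipher.
On weight: w(22)→3·22+2≡16=q; e(4)→3·4+2≡14=o; i(8)→3·8+2≡0=a; g(6)→3·6+2≡20=u; h(7)→3·7+2≡23=x; t(19)→3·19+2≡7=h (all mod 26).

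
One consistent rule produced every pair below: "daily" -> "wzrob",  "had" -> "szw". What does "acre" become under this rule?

zxiv

Each pair mirrors across the alphabet (d↔w, a↔z, i↔r): positions sum to 25. Letters are reflected about the middle of the alphabet (position → 25−position): Atbash.
For acre: a↔z, c↔x, r↔i, e↔v.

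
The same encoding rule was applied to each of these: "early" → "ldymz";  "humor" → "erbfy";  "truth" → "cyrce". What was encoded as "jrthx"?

quick

Treating letters as 0–25, the rule is x ↦ 15x + 3 (mod 26).
Decoding jrthx: j(9)→7·(9−3)≡16=q; r(17)→7·(17−3)≡20=u; t(19)→7·(19−3)≡8=i; h(7)→7·(7−3)≡2=c; x(23)→7·(23−3)≡10=k (all mod 26).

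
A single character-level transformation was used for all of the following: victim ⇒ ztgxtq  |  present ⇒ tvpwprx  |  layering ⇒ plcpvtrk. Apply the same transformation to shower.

wlzapv

The shift depends on letter class: consonant v→z is +4, but vowel i→t is +11. Vowels shift forward by 11 and consonants shift forward by 4.
For shower: s(cons)+4=w, h(cons)+4=l, o(vowel)+11=z, w(cons)+4=a, e(vowel)+11=p, r(cons)+4=v.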